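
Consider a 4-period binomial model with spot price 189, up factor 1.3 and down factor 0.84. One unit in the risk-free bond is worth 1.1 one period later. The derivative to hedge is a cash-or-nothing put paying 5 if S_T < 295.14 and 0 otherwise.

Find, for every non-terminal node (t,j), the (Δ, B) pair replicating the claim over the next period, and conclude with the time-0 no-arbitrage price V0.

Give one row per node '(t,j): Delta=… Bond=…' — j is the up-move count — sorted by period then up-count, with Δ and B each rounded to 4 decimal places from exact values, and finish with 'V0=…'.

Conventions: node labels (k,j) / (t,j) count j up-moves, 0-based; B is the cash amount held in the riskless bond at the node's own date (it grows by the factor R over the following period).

Since d<R<u, set p* = (R−d)/(u−d) = 0.5652; price each node as the discounted p*-expectation of its children.
Expiry values: V(4,0)=5.0000, V(4,1)=5.0000, V(4,2)=5.0000, V(4,3)=0.0000, V(4,4)=0.0000
  t=3,j=0: stock 112.0211 → up 145.6274 (V=5.0000), down 94.0977 (V=5.0000). Price 4.5455; hedge Δ=0.0000, bond B=4.5455.
  t=3,j=1: stock 173.3659 → up 225.3757 (V=5.0000), down 145.6274 (V=5.0000). Price 4.5455; hedge Δ=0.0000, bond B=4.5455.
  t=3,j=2: stock 268.3044 → up 348.7957 (V=0.0000), down 225.3757 (V=5.0000). Price 1.9763; hedge Δ=-0.0405, bond B=12.8458.
  t=3,j=3: stock 415.2330 → up 539.8029 (V=0.0000), down 348.7957 (V=0.0000). Price 0.0000; hedge Δ=0.0000, bond B=0.0000.
  t=2,j=0: stock 133.3584 → up 173.3659 (V=4.5455), down 112.0211 (V=4.5455). Price 4.1322; hedge Δ=0.0000, bond B=4.1322.
  t=2,j=1: stock 206.3880 → up 268.3044 (V=1.9763), down 173.3659 (V=4.5455). Price 2.8121; hedge Δ=-0.0271, bond B=8.3973.
  t=2,j=2: stock 319.4100 → up 415.2330 (V=0.0000), down 268.3044 (V=1.9763). Price 0.7811; hedge Δ=-0.0135, bond B=5.0774.
  t=1,j=0: stock 158.7600 → up 206.3880 (V=2.8121), down 133.3584 (V=4.1322). Price 3.0782; hedge Δ=-0.0181, bond B=5.9481.
  t=1,j=1: stock 245.7000 → up 319.4100 (V=0.7811), down 206.3880 (V=2.8121). Price 1.5129; hedge Δ=-0.0180, bond B=5.9280.
  t=0,j=0: stock 189.0000 → up 245.7000 (V=1.5129), down 158.7600 (V=3.0782). Price 1.9941; hedge Δ=-0.0180, bond B=5.3970.
Verification: the root portfolio costs Δ(0,0)·S0 + B(0,0) = 1.9941, matching V0.

(0,0): Delta=-0.0180 Bond=5.3970
(1,0): Delta=-0.0181 Bond=5.9481
(1,1): Delta=-0.0180 Bond=5.9280
(2,0): Delta=0.0000 Bond=4.1322
(2,1): Delta=-0.0271 Bond=8.3973
(2,2): Delta=-0.0135 Bond=5.0774
(3,0): Delta=0.0000 Bond=4.5455
(3,1): Delta=0.0000 Bond=4.5455
(3,2): Delta=-0.0405 Bond=12.8458
(3,3): Delta=0.0000 Bond=0.0000
V0=1.9941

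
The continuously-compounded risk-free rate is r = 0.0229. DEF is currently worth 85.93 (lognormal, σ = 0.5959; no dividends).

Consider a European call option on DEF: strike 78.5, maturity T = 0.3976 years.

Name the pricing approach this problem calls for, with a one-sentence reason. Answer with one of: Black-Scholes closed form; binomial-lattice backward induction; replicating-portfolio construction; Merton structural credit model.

Key observation: everything needed for the exact continuous-time valuation of the European call on DEF (strike 78.5) is given, and no feature rules the closed form out.

framework: Black-Scholes closed form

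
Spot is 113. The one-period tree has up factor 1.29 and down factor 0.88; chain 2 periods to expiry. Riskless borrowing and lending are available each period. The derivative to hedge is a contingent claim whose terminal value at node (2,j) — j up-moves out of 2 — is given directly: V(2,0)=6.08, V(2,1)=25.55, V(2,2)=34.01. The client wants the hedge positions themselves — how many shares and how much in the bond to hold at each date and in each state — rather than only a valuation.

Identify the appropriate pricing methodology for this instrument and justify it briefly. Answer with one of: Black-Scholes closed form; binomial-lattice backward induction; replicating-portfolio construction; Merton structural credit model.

Key observation: a price alone would not answer the question — the per-node share/bond construction on the spot-113, 1.29/0.88 tree is required, and only the replicating-portfolio method yields it.

framework: replicating-portfolio construction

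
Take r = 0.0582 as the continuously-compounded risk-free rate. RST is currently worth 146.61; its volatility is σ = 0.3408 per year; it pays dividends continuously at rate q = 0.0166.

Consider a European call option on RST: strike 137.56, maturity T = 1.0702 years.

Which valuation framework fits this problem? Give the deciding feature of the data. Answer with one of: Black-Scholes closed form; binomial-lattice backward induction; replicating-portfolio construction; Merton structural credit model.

Key observation: the instrument is a plain European call (strike 137.56) on a lognormal asset; the exact continuous-time formula applies directly.

framework: Black-Scholes closed form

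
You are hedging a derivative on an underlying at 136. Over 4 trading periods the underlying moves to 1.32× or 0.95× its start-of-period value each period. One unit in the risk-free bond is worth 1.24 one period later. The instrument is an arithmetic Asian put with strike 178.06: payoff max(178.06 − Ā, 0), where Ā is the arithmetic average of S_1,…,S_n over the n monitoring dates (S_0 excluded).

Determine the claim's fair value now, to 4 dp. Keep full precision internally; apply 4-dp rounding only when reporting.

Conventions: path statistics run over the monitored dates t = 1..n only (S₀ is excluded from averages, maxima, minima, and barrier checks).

price = 0.8210

Risk-neutral up-probability p* = (R−d)/(u−d) = (1.24−0.95)/(1.32−0.95) = 0.7838; the claim prices as the p*-weighted sum of path payoffs discounted by R^4.
Enumerate all 2^4 = 16 price paths (U = up ×1.32, D = down ×0.95); each path with k up-moves has probability p*^k·(1−p*)^(4−k).
DDDD: Ā=119.8290, payoff=58.2310, prob=0.002186
UDDD: Ā=166.4992, payoff=11.5608, prob=0.007922
DUDD: Ā=153.9192, payoff=24.1408, prob=0.007922
UUDD: Ā=213.8667, payoff=0.0000, prob=0.028719
DDUD: Ā=141.9682, payoff=36.0918, prob=0.007922
UDUD: Ā=197.2611, payoff=0.0000, prob=0.028719
DUUD: Ā=184.6811, payoff=0.0000, prob=0.028719
UUUD: Ā=256.6095, payoff=0.0000, prob=0.104106
DDDU: Ā=130.6147, payoff=47.4453, prob=0.007922
UDDU: Ā=181.4857, payoff=0.0000, prob=0.028719
DUDU: Ā=168.9057, payoff=9.1543, prob=0.028719
UUDU: Ā=234.6901, payoff=0.0000, prob=0.104106
DDUU: Ā=156.9547, payoff=21.1053, prob=0.028719
UDUU: Ā=218.0845, payoff=0.0000, prob=0.104106
DUUU: Ā=205.5045, payoff=0.0000, prob=0.104106
UUUU: Ā=285.5431, payoff=0.0000, prob=0.377385
Price = Σ prob·payoff / R^4 = 1.940953 / 2.364214 = 0.8210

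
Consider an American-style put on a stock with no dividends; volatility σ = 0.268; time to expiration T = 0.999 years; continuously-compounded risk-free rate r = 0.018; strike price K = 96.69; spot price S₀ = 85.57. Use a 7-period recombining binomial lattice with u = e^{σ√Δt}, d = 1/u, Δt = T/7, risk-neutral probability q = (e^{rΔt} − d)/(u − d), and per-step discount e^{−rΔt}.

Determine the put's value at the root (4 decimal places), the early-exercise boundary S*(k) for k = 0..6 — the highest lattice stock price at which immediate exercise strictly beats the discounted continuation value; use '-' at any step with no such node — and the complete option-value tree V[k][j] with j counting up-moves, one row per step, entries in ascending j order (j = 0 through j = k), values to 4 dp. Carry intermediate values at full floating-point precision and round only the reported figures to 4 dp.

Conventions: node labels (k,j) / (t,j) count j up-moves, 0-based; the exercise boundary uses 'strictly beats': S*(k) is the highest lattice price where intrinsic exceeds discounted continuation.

params: Δt=0.14271 u=1.10655 d=0.90371 q=0.48739 e^(-rΔt)=0.99743
t_7 payoffs: 54.5656 45.1109 33.5343 19.3593 2.0028 0.0000 0.0000 0.0000
t_6: node(6,0) S=46.6126 payoff=50.0774 vs cont=49.8293 → 50.0774 [stop]  node(6,1) S=57.0746 payoff=39.6154 vs cont=39.3673 → 39.6154 [stop]  node(6,2) S=69.8847 payoff=26.8053 vs cont=26.5572 → 26.8053 [stop]  node(6,3) S=85.5700 payoff=11.1200 vs cont=10.8719 → 11.1200 [stop]  node(6,4) S=104.7758 payoff=0.0000 vs cont=1.0240 → 1.0240 [wait]  node(6,5) S=128.2921 payoff=0.0000 vs cont=0.0000 → 0.0000 [wait]  node(6,6) S=157.0867 payoff=0.0000 vs cont=0.0000 → 0.0000 [wait]  ⇒ S*(6)=85.5700
t_5: node(5,0) S=51.5791 payoff=45.1109 vs cont=44.8629 → 45.1109 [stop]  node(5,1) S=63.1557 payoff=33.5343 vs cont=33.2862 → 33.5343 [stop]  node(5,2) S=77.3307 payoff=19.3593 vs cont=19.1112 → 19.3593 [stop]  node(5,3) S=94.6872 payoff=2.0028 vs cont=6.1834 → 6.1834 [wait]  node(5,4) S=115.9392 payoff=0.0000 vs cont=0.5236 → 0.5236 [wait]  node(5,5) S=141.9612 payoff=0.0000 vs cont=0.0000 → 0.0000 [wait]  ⇒ S*(5)=77.3307
t_4: node(4,0) S=57.0746 payoff=39.6154 vs cont=39.3673 → 39.6154 [stop]  node(4,1) S=69.8847 payoff=26.8053 vs cont=26.5572 → 26.8053 [stop]  node(4,2) S=85.5700 payoff=11.1200 vs cont=12.9043 → 12.9043 [wait]  node(4,3) S=104.7758 payoff=0.0000 vs cont=3.4161 → 3.4161 [wait]  node(4,4) S=128.2921 payoff=0.0000 vs cont=0.2677 → 0.2677 [wait]  ⇒ S*(4)=69.8847
t_3: node(3,0) S=63.1557 payoff=33.5343 vs cont=33.2862 → 33.5343 [stop]  node(3,1) S=77.3307 payoff=19.3593 vs cont=19.9787 → 19.9787 [wait]  node(3,2) S=94.6872 payoff=2.0028 vs cont=8.2586 → 8.2586 [wait]  node(3,3) S=115.9392 payoff=0.0000 vs cont=1.8768 → 1.8768 [wait]  ⇒ S*(3)=63.1557
t_2: node(2,0) S=69.8847 payoff=26.8053 vs cont=26.8583 → 26.8583 [wait]  node(2,1) S=85.5700 payoff=11.1200 vs cont=14.2298 → 14.2298 [wait]  node(2,2) S=104.7758 payoff=0.0000 vs cont=5.1349 → 5.1349 [wait]  ⇒ S*(2)=-
t_1: node(1,0) S=77.3307 payoff=19.3593 vs cont=20.6501 → 20.6501 [wait]  node(1,1) S=94.6872 payoff=2.0028 vs cont=9.7719 → 9.7719 [wait]  ⇒ S*(1)=-
t_0: node(0,0) S=85.5700 payoff=11.1200 vs cont=15.3088 → 15.3088 [wait]  ⇒ S*(0)=-

price = 15.3088
boundary = - - - 63.1557 69.8847 77.3307 85.5700
tree:
15.3088
20.6501 9.7719
26.8583 14.2298 5.1349
33.5343 19.9787 8.2586 1.8768
39.6154 26.8053 12.9043 3.4161 0.2677
45.1109 33.5343 19.3593 6.1834 0.5236 0.0000
50.0774 39.6154 26.8053 11.1200 1.0240 0.0000 0.0000
54.5656 45.1109 33.5343 19.3593 2.0028 0.0000 0.0000 0.0000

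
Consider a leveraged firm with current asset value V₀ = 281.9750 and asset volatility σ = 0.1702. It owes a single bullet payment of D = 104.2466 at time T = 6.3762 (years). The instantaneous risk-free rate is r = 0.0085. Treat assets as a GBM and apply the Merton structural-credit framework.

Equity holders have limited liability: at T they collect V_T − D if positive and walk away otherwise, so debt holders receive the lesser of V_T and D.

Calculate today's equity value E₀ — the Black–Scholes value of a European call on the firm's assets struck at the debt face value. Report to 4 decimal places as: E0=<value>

Work the structural quantities from V₀ = 281.9750 against face 104.2466:
d₁ = [ln(V₀/D) + (r + σ²/2)T] / (σ√T)
   = [ln(281.9750/104.2466) + (0.0085 + 0.5·0.1702²)·6.3762] / (0.1702·√6.3762)
   = [0.995059 + 0.146551] / 0.429774 = 2.656300
d₂ = d₁ − σ√T = 2.656300 − 0.429774 = 2.226526
N(d₁) = 0.996050,  N(d₂) = 0.987011,  e^(−rT) = 0.947245
E₀ = V₀·N(d₁) − D·e^(−rT)·N(d₂)
   = 281.9750·0.996050 − 104.2466·0.947245·0.987011 = 183.396775

E0=183.3968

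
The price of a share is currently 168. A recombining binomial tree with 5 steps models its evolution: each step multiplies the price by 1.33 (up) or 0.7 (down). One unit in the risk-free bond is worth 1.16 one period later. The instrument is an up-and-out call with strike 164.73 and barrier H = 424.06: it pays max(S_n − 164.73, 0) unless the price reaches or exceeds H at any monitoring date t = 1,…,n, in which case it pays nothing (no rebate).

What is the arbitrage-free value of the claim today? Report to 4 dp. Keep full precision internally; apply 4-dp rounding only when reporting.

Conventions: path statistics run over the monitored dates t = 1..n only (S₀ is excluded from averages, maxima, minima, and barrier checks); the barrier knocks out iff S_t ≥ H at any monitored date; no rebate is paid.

No-arbitrage gives p* = (R−d)/(u−d) = 0.7302: enumerate every path, weight its payoff by its p*-probability, and discount by R^5.
Enumerate all 2^5 = 32 price paths (U = up ×1.33, D = down ×0.7); each path with k up-moves has probability p*^k·(1−p*)^(5−k).
DDDDD: M=117.6000, payoff=0.0000, prob=0.001431
UDDDD: M=223.4400, payoff=0.0000, prob=0.003871
DUDDD: M=156.4080, payoff=0.0000, prob=0.003871
UUDDD: M=297.1752, payoff=0.0000, prob=0.010475
DDUDD: M=117.6000, payoff=0.0000, prob=0.003871
UDUDD: M=223.4400, payoff=0.0000, prob=0.010475
DUUDD: M=208.0226, payoff=0.0000, prob=0.010475
UUUDD: M=395.2430, payoff=28.9391, prob=0.028344
DDDUD: M=117.6000, payoff=0.0000, prob=0.003871
UDDUD: M=223.4400, payoff=0.0000, prob=0.010475
DUDUD: M=156.4080, payoff=0.0000, prob=0.010475
UUDUD: M=297.1752, payoff=28.9391, prob=0.028344
DDUUD: M=145.6158, payoff=0.0000, prob=0.010475
UDUUD: M=276.6701, payoff=28.9391, prob=0.028344
DUUUD: M=276.6701, payoff=28.9391, prob=0.028344
UUUUD: M=525.6732, payoff=0.0000, prob=0.076697
DDDDU: M=117.6000, payoff=0.0000, prob=0.003871
UDDDU: M=223.4400, payoff=0.0000, prob=0.010475
DUDDU: M=156.4080, payoff=0.0000, prob=0.010475
UUDDU: M=297.1752, payoff=28.9391, prob=0.028344
DDUDU: M=117.6000, payoff=0.0000, prob=0.010475
UDUDU: M=223.4400, payoff=28.9391, prob=0.028344
DUUDU: M=208.0226, payoff=28.9391, prob=0.028344
UUUDU: M=395.2430, payoff=203.2412, prob=0.076697
DDDUU: M=117.6000, payoff=0.0000, prob=0.010475
UDDUU: M=223.4400, payoff=28.9391, prob=0.028344
DUDUU: M=193.6691, payoff=28.9391, prob=0.028344
UUDUU: M=367.9712, payoff=203.2412, prob=0.076697
DDUUU: M=193.6691, payoff=28.9391, prob=0.028344
UDUUU: M=367.9712, payoff=203.2412, prob=0.076697
DUUUU: M=367.9712, payoff=203.2412, prob=0.076697
UUUUU: M=699.1454, payoff=0.0000, prob=0.207533
Price = Σ prob·payoff / R^5 = 70.554483 / 2.100342 = 33.5919

price = 33.5919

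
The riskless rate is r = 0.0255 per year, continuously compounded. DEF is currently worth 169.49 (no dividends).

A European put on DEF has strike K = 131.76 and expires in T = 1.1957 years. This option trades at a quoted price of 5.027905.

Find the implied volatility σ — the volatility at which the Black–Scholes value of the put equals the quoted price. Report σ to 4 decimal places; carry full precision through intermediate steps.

At σ = 0.2968 the Black–Scholes value reproduces the quote:
σ√T = 0.2968·√1.1957 = 0.324545
d₁ = (ln(S/K) + (r+σ²/2)T) / (σ√T) = (ln(169.49/131.76) + (0.0255+0.2968²/2)·1.1957) / 0.324545 = (0.251812 + 0.083155) / 0.324545 = 1.032112
d₂ = d₁ − σ√T = 1.032112 − 0.324545 = 0.707567
e^{−rT} = 0.969970
N(−d₁) = 0.151010,  N(−d₂) = 0.239607
V = K·e^{−rT}·N(−d₂) − S·N(−d₁) = 30.622551 − 25.594645 = 5.027905 (matching the quote); vega is positive throughout, so no other σ reproduces this price

sigma = 0.2968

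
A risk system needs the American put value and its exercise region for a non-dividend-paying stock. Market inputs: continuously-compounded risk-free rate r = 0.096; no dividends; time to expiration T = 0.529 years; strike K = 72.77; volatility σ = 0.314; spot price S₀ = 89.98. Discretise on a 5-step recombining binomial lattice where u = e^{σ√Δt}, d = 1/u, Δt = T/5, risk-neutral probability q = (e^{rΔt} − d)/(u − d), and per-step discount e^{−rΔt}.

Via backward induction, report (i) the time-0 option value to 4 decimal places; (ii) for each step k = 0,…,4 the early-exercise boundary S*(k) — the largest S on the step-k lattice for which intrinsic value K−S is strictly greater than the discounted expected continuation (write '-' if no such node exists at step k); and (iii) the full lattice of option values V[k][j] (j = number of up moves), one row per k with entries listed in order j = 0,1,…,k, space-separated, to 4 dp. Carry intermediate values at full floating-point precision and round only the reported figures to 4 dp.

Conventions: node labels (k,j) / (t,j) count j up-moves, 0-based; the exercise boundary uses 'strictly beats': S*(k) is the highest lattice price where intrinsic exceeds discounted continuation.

params: Δt=0.10580 u=1.10753 d=0.90291 q=0.52438 e^(-rΔt)=0.98989
t_5 payoffs: 18.7737 6.5367 0.0000 0.0000 0.0000 0.0000
t_4: node(4,0) S=59.8026 payoff=12.9674 vs cont=12.2320 → 12.9674 [stop]  node(4,1) S=73.3556 payoff=0.0000 vs cont=3.0776 → 3.0776 [wait]  node(4,2) S=89.9800 payoff=0.0000 vs cont=0.0000 → 0.0000 [wait]  node(4,3) S=110.3720 payoff=0.0000 vs cont=0.0000 → 0.0000 [wait]  node(4,4) S=135.3854 payoff=0.0000 vs cont=0.0000 → 0.0000 [wait]  ⇒ S*(4)=59.8026
t_3: node(3,0) S=66.2333 payoff=6.5367 vs cont=7.7027 → 7.7027 [wait]  node(3,1) S=81.2437 payoff=0.0000 vs cont=1.4490 → 1.4490 [wait]  node(3,2) S=99.6558 payoff=0.0000 vs cont=0.0000 → 0.0000 [wait]  node(3,3) S=122.2406 payoff=0.0000 vs cont=0.0000 → 0.0000 [wait]  ⇒ S*(3)=-
t_2: node(2,0) S=73.3556 payoff=0.0000 vs cont=4.3787 → 4.3787 [wait]  node(2,1) S=89.9800 payoff=0.0000 vs cont=0.6822 → 0.6822 [wait]  node(2,2) S=110.3720 payoff=0.0000 vs cont=0.0000 → 0.0000 [wait]  ⇒ S*(2)=-
t_1: node(1,0) S=81.2437 payoff=0.0000 vs cont=2.4157 → 2.4157 [wait]  node(1,1) S=99.6558 payoff=0.0000 vs cont=0.3212 → 0.3212 [wait]  ⇒ S*(1)=-
t_0: node(0,0) S=89.9800 payoff=0.0000 vs cont=1.3041 → 1.3041 [wait]  ⇒ S*(0)=-

price = 1.3041
boundary = - - - - 59.8026
tree:
1.3041
2.4157 0.3212
4.3787 0.6822 0.0000
7.7027 1.4490 0.0000 0.0000
12.9674 3.0776 0.0000 0.0000 0.0000
18.7737 6.5367 0.0000 0.0000 0.0000 0.0000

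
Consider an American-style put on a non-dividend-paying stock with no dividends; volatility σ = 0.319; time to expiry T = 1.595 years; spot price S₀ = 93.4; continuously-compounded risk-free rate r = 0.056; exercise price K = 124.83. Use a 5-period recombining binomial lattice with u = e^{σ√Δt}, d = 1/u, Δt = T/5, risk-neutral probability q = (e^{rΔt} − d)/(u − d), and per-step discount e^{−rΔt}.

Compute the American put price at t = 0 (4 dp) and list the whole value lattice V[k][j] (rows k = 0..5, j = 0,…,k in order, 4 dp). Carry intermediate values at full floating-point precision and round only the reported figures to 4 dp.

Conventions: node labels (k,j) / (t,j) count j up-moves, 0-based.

Δt=0.31900, u=1.19742, d=0.83513, q=0.50483, disc=e^(-rΔt)=0.98229
k=5 terminal: V=max(K-S,0) → 86.8889 70.4293 46.8291 12.9907 0.0000 0.0000
k=4: j=0 S=45.4315 intr=79.3985 cont=77.1883 V=79.3985[EX]; j=1 S=65.1406 intr=59.6894 cont=57.4792 V=59.6894[EX]; j=2 S=93.4000 intr=31.4300 cont=29.2198 V=31.4300[EX]; j=3 S=133.9189 intr=0.0000 cont=6.3187 V=6.3187[hold]; j=4 S=192.0157 intr=0.0000 cont=0.0000 V=0.0000[hold]
k=3: j=0 S=54.4007 intr=70.4293 cont=68.2191 V=70.4293[EX]; j=1 S=78.0009 intr=46.8291 cont=44.6190 V=46.8291[EX]; j=2 S=111.8393 intr=12.9907 cont=18.4211 V=18.4211[hold]; j=3 S=160.3575 intr=0.0000 cont=3.0735 V=3.0735[hold]
k=2: j=0 S=65.1406 intr=59.6894 cont=57.4792 V=59.6894[EX]; j=1 S=93.4000 intr=31.4300 cont=31.9127 V=31.9127[hold]; j=2 S=133.9189 intr=0.0000 cont=10.4842 V=10.4842[hold]
k=1: j=0 S=78.0009 intr=46.8291 cont=44.8583 V=46.8291[EX]; j=1 S=111.8393 intr=12.9907 cont=20.7214 V=20.7214[hold]
k=0: j=0 S=93.4000 intr=31.4300 cont=33.0534 V=33.0534[hold]

price = 33.0534
tree:
33.0534
46.8291 20.7214
59.6894 31.9127 10.4842
70.4293 46.8291 18.4211 3.0735
79.3985 59.6894 31.4300 6.3187 0.0000
86.8889 70.4293 46.8291 12.9907 0.0000 0.0000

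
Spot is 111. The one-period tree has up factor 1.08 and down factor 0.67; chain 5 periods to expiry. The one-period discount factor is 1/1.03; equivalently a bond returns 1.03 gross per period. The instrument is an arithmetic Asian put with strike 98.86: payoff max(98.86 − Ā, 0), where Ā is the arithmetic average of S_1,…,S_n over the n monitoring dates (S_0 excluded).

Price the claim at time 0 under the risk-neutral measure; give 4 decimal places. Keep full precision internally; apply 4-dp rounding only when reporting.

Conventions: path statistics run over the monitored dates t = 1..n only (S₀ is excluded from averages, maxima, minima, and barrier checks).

price = 2.8844

No-arbitrage gives p* = (R−d)/(u−d) = 0.8780: enumerate every path, weight its payoff by its p*-probability, and discount by R^5.
Enumerate all 2^5 = 32 price paths (U = up ×1.08, D = down ×0.67); each path with k up-moves has probability p*^k·(1−p*)^(5−k).
DDDDD: Ā=38.9873, payoff=59.8727, prob=0.000027
UDDDD: Ā=62.8453, payoff=36.0147, prob=0.000194
DUDDD: Ā=53.7433, payoff=45.1167, prob=0.000194
UUDDD: Ā=86.6309, payoff=12.2291, prob=0.001398
DDUDD: Ā=47.6449, payoff=51.2151, prob=0.000194
UDUDD: Ā=76.8008, payoff=22.0592, prob=0.001398
DUUDD: Ā=67.6988, payoff=31.1612, prob=0.001398
UUUDD: Ā=109.1264, payoff=0.0000, prob=0.010068
DDDUD: Ā=43.5590, payoff=55.3010, prob=0.000194
UDDUD: Ā=70.2146, payoff=28.6454, prob=0.001398
DUDUD: Ā=61.1126, payoff=37.7474, prob=0.001398
UUDUD: Ā=98.5098, payoff=0.3502, prob=0.010068
DDUUD: Ā=55.0142, payoff=43.8458, prob=0.001398
UDUUD: Ā=88.6797, payoff=10.1803, prob=0.010068
DUUUD: Ā=79.5777, payoff=19.2823, prob=0.010068
UUUUD: Ā=128.2745, payoff=0.0000, prob=0.072487
DDDDU: Ā=40.8215, payoff=58.0385, prob=0.000194
UDDDU: Ā=65.8018, payoff=33.0582, prob=0.001398
DUDDU: Ā=56.6998, payoff=42.1602, prob=0.001398
UUDDU: Ā=91.3967, payoff=7.4633, prob=0.010068
DDUDU: Ā=50.6015, payoff=48.2585, prob=0.001398
UDUDU: Ā=81.5666, payoff=17.2934, prob=0.010068
DUUDU: Ā=72.4646, payoff=26.3954, prob=0.010068
UUUDU: Ā=116.8086, payoff=0.0000, prob=0.072487
DDDUU: Ā=46.5156, payoff=52.3444, prob=0.001398
UDDUU: Ā=74.9804, payoff=23.8796, prob=0.010068
DUDUU: Ā=65.8784, payoff=32.9816, prob=0.010068
UUDUU: Ā=106.1920, payoff=0.0000, prob=0.072487
DDUUU: Ā=59.7800, payoff=39.0800, prob=0.010068
UDUUU: Ā=96.3618, payoff=2.4982, prob=0.072487
DUUUU: Ā=87.2598, payoff=11.6002, prob=0.072487
UUUUU: Ā=140.6576, payoff=0.0000, prob=0.521907
Price = Σ prob·payoff / R^5 = 3.343818 / 1.159274 = 2.8844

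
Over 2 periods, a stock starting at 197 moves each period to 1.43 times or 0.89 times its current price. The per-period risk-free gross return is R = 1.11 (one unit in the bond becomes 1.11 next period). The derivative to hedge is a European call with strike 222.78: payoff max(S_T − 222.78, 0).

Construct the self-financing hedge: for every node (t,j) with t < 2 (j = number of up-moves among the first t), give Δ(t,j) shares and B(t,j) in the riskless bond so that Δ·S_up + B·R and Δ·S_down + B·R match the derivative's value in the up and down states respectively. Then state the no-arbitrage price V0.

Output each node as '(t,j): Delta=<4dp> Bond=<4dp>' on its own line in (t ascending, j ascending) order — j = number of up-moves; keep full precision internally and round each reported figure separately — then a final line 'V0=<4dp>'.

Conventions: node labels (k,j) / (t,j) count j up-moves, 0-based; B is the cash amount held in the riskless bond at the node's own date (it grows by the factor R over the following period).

The replicating-portfolio and risk-neutral prices coincide; use p* = (1.11−0.89)/(1.43−0.89) = 0.4074 for the latter.
At maturity the claim pays: V(2,0)=0.0000, V(2,1)=27.9419, V(2,2)=180.0653
  t=1,j=0: stock 175.3300 → up 250.7219 (V=27.9419), down 156.0437 (V=0.0000). Price 10.2556; hedge Δ=0.2951, bond B=-41.4886.
  t=1,j=1: stock 281.7100 → up 402.8453 (V=180.0653), down 250.7219 (V=27.9419). Price 81.0073; hedge Δ=1.0000, bond B=-200.7027.
  t=0,j=0: stock 197.0000 → up 281.7100 (V=81.0073), down 175.3300 (V=10.2556). Price 35.2075; hedge Δ=0.6651, bond B=-95.8141.
Check: Δ(0,0)·S0 + B(0,0) = 35.2075 = V0.

(0,0): Delta=0.6651 Bond=-95.8141
(1,0): Delta=0.2951 Bond=-41.4886
(1,1): Delta=1.0000 Bond=-200.7027
V0=35.2075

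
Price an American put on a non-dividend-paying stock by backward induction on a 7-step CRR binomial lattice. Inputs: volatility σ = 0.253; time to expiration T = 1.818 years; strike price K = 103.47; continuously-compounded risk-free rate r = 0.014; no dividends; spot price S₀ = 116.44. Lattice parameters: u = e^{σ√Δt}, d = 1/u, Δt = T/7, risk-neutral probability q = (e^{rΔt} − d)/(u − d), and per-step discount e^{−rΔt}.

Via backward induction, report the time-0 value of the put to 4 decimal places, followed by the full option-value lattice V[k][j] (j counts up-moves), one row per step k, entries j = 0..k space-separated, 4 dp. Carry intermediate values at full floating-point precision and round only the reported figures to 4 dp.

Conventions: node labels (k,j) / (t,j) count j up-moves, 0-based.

Δt=0.25971  u=1.13762  d=0.87903  q=0.48190  discount=0.99637
step 7 (expiry): payoffs max(K−S,0) = 56.2491 42.3582 24.3810 1.1155 0.0000 0.0000 0.0000 0.0000
k=6: (k=6,j=0): S=53.7192, K−S=49.7508, hold=49.3753 ⇒ V=49.7508 exercise | (k=6,j=1): S=69.5217, K−S=33.9483, hold=33.5728 ⇒ V=33.9483 exercise | (k=6,j=2): S=89.9728, K−S=13.4972, hold=13.1217 ⇒ V=13.4972 exercise | (k=6,j=3): S=116.4400, K−S=0.0000, hold=0.5759 ⇒ V=0.5759 continue | (k=6,j=4): S=150.6930, K−S=0.0000, hold=0.0000 ⇒ V=0.0000 continue | (k=6,j=5): S=195.0222, K−S=0.0000, hold=0.0000 ⇒ V=0.0000 continue | (k=6,j=6): S=252.3916, K−S=0.0000, hold=0.0000 ⇒ V=0.0000 continue
k=5: (k=5,j=0): S=61.1118, K−S=42.3582, hold=41.9827 ⇒ V=42.3582 exercise | (k=5,j=1): S=79.0890, K−S=24.3810, hold=24.0055 ⇒ V=24.3810 exercise | (k=5,j=2): S=102.3545, K−S=1.1155, hold=7.2440 ⇒ V=7.2440 continue | (k=5,j=3): S=132.4639, K−S=0.0000, hold=0.2973 ⇒ V=0.2973 continue | (k=5,j=4): S=171.4307, K−S=0.0000, hold=0.0000 ⇒ V=0.0000 continue | (k=5,j=5): S=221.8602, K−S=0.0000, hold=0.0000 ⇒ V=0.0000 continue
k=4: (k=4,j=0): S=69.5217, K−S=33.9483, hold=33.5728 ⇒ V=33.9483 exercise | (k=4,j=1): S=89.9728, K−S=13.4972, hold=16.0642 ⇒ V=16.0642 continue | (k=4,j=2): S=116.4400, K−S=0.0000, hold=3.8823 ⇒ V=3.8823 continue | (k=4,j=3): S=150.6930, K−S=0.0000, hold=0.1535 ⇒ V=0.1535 continue | (k=4,j=4): S=195.0222, K−S=0.0000, hold=0.0000 ⇒ V=0.0000 continue
k=3: (k=3,j=0): S=79.0890, K−S=24.3810, hold=25.2381 ⇒ V=25.2381 continue | (k=3,j=1): S=102.3545, K−S=1.1155, hold=10.1568 ⇒ V=10.1568 continue | (k=3,j=2): S=132.4639, K−S=0.0000, hold=2.0778 ⇒ V=2.0778 continue | (k=3,j=3): S=171.4307, K−S=0.0000, hold=0.0792 ⇒ V=0.0792 continue
k=2: (k=2,j=0): S=89.9728, K−S=13.4972, hold=17.9052 ⇒ V=17.9052 continue | (k=2,j=1): S=116.4400, K−S=0.0000, hold=6.2408 ⇒ V=6.2408 continue | (k=2,j=2): S=150.6930, K−S=0.0000, hold=1.1106 ⇒ V=1.1106 continue
k=1: (k=1,j=0): S=102.3545, K−S=1.1155, hold=12.2396 ⇒ V=12.2396 continue | (k=1,j=1): S=132.4639, K−S=0.0000, hold=3.7549 ⇒ V=3.7549 continue
k=0: (k=0,j=0): S=116.4400, K−S=0.0000, hold=8.1213 ⇒ V=8.1213 continue

price = 8.1213
tree:
8.1213
12.2396 3.7549
17.9052 6.2408 1.1106
25.2381 10.1568 2.0778 0.0792
33.9483 16.0642 3.8823 0.1535 0.0000
42.3582 24.3810 7.2440 0.2973 0.0000 0.0000
49.7508 33.9483 13.4972 0.5759 0.0000 0.0000 0.0000
56.2491 42.3582 24.3810 1.1155 0.0000 0.0000 0.0000 0.0000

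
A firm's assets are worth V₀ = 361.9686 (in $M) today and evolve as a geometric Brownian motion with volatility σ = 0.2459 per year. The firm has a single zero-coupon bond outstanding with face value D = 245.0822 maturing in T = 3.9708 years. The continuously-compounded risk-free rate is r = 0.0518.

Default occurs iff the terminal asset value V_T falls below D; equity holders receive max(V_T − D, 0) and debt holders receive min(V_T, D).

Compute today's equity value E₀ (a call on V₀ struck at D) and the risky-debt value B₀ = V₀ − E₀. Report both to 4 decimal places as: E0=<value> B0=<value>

E0=169.4608 B0=192.5078

Apply the equity-as-call identities (strike 245.0822, horizon 3.9708 years):
d₁ = [ln(V₀/D) + (r + σ²/2)T] / (σ√T)
   = [ln(361.9686/245.0822) + (0.0518 + 0.5·0.2459²)·3.9708] / (0.2459·√3.9708)
   = [0.389964 + 0.325738] / 0.490002 = 1.460612
d₂ = d₁ − σ√T = 1.460612 − 0.490002 = 0.970610
N(d₁) = 0.927939,  N(d₂) = 0.834129,  e^(−rT) = 0.814087
E₀ = V₀·N(d₁) − D·e^(−rT)·N(d₂)
   = 361.9686·0.927939 − 245.0822·0.814087·0.834129 = 169.460780
B₀ = V₀ − E₀ = 361.9686 − 169.460780 = 192.507820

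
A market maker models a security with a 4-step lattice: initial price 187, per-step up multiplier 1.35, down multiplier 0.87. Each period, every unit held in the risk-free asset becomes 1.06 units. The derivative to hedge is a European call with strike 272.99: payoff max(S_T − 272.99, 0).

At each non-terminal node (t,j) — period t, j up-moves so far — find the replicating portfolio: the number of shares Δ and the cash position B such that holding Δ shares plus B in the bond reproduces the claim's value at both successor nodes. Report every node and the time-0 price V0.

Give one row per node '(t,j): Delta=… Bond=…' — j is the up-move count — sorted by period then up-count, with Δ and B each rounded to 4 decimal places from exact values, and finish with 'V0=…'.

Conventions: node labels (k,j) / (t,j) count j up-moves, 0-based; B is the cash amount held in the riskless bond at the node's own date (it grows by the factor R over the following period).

Arbitrage-free pricing uses the up-move probability p* = (R−d)/(u−d) = 0.3958, discounting each step at R = 1.06.
Expiry values: V(4,0)=0.0000, V(4,1)=0.0000, V(4,2)=0.0000, V(4,3)=127.2884, V(4,4)=348.1317
(3,0): S=123.1401. Δ = (V_up−V_dn)/(S_up−S_dn) = (0.0000−0.0000)/(166.2391−107.1319) = 0.0000. V = [p*·0.0000 + (1−p*)·0.0000]/1.06 = 0.0000. B = V − Δ·S = 0.0000.
(3,1): S=191.0794. Δ = (V_up−V_dn)/(S_up−S_dn) = (0.0000−0.0000)/(257.9572−166.2391) = 0.0000. V = [p*·0.0000 + (1−p*)·0.0000]/1.06 = 0.0000. B = V − Δ·S = 0.0000.
(3,2): S=296.5025. Δ = (V_up−V_dn)/(S_up−S_dn) = (127.2884−0.0000)/(400.2784−257.9572) = 0.8944. V = [p*·127.2884 + (1−p*)·0.0000]/1.06 = 47.5330. B = V − Δ·S = -217.6512.
(3,3): S=460.0901. Δ = (V_up−V_dn)/(S_up−S_dn) = (348.1317−127.2884)/(621.1217−400.2784) = 1.0000. V = [p*·348.1317 + (1−p*)·127.2884]/1.06 = 202.5524. B = V − Δ·S = -257.5377.
(2,0): S=141.5403. Δ = (V_up−V_dn)/(S_up−S_dn) = (0.0000−0.0000)/(191.0794−123.1401) = 0.0000. V = [p*·0.0000 + (1−p*)·0.0000]/1.06 = 0.0000. B = V − Δ·S = 0.0000.
(2,1): S=219.6315. Δ = (V_up−V_dn)/(S_up−S_dn) = (47.5330−0.0000)/(296.5025−191.0794) = 0.4509. V = [p*·47.5330 + (1−p*)·0.0000]/1.06 = 17.7501. B = V − Δ·S = -81.2770.
(2,2): S=340.8075. Δ = (V_up−V_dn)/(S_up−S_dn) = (202.5524−47.5330)/(460.0901−296.5025) = 0.9476. V = [p*·202.5524 + (1−p*)·47.5330]/1.06 = 102.7310. B = V − Δ·S = -220.2260.
(1,0): S=162.6900. Δ = (V_up−V_dn)/(S_up−S_dn) = (17.7501−0.0000)/(219.6315−141.5403) = 0.2273. V = [p*·17.7501 + (1−p*)·0.0000]/1.06 = 6.6284. B = V − Δ·S = -30.3511.
(1,1): S=252.4500. Δ = (V_up−V_dn)/(S_up−S_dn) = (102.7310−17.7501)/(340.8075−219.6315) = 0.7013. V = [p*·102.7310 + (1−p*)·17.7501]/1.06 = 48.4796. B = V − Δ·S = -128.5638.
(0,0): S=187.0000. Δ = (V_up−V_dn)/(S_up−S_dn) = (48.4796−6.6284)/(252.4500−162.6900) = 0.4663. V = [p*·48.4796 + (1−p*)·6.6284]/1.06 = 21.8816. B = V − Δ·S = -65.3084.
Check: Δ(0,0)·S0 + B(0,0) = 21.8816 = V0.

(0,0): Delta=0.4663 Bond=-65.3084
(1,0): Delta=0.2273 Bond=-30.3511
(1,1): Delta=0.7013 Bond=-128.5638
(2,0): Delta=0.0000 Bond=0.0000
(2,1): Delta=0.4509 Bond=-81.2770
(2,2): Delta=0.9476 Bond=-220.2260
(3,0): Delta=0.0000 Bond=0.0000
(3,1): Delta=0.0000 Bond=0.0000
(3,2): Delta=0.8944 Bond=-217.6512
(3,3): Delta=1.0000 Bond=-257.5377
V0=21.8816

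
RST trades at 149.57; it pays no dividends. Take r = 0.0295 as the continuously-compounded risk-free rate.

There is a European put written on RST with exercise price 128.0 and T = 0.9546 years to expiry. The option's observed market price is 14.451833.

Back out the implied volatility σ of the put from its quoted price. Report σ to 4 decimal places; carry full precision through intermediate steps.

At σ = 0.4743 the Black–Scholes value reproduces the quote:
σ√T = 0.4743·√0.9546 = 0.463408
d₁ = (ln(S/K) + (r+σ²/2)T) / (σ√T) = (ln(149.57/128.0) + (0.0295+0.4743²/2)·0.9546) / 0.463408 = (0.155734 + 0.135534) / 0.463408 = 0.628535
d₂ = d₁ − σ√T = 0.628535 − 0.463408 = 0.165127
e^{−rT} = 0.972232
N(−d₁) = 0.264827,  N(−d₂) = 0.434422
V = K·e^{−rT}·N(−d₂) − S·N(−d₁) = 54.061948 − 39.610114 = 14.451833 (equal to the quote); since ∂V/∂σ > 0 for all σ, the implied volatility is unique

sigma = 0.4743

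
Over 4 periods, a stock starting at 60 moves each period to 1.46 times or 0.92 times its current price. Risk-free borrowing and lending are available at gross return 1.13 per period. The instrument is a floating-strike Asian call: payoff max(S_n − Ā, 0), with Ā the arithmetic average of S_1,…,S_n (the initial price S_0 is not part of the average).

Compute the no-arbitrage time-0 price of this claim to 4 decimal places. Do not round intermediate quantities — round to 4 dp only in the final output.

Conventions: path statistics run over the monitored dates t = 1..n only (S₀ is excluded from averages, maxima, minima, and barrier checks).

Under the martingale measure an up-move has probability p* = 0.3889; value the claim as the probability-weighted average of per-path payoffs, discounted 4 periods at R = 1.13.
Enumerate all 2^4 = 16 price paths (U = up ×1.46, D = down ×0.92); each path with k up-moves has probability p*^k·(1−p*)^(4−k).
DDDD: Ā=48.9222, payoff=0.0000, prob=0.139470
UDDD: Ā=77.6374, payoff=0.0000, prob=0.088754
DUDD: Ā=69.5374, payoff=0.0000, prob=0.088754
UUDD: Ā=110.3529, payoff=0.0000, prob=0.056480
DDUD: Ā=62.0854, payoff=6.1276, prob=0.088754
UDUD: Ā=98.5269, payoff=9.7243, prob=0.056480
DUUD: Ā=90.4269, payoff=17.8243, prob=0.056480
UUUD: Ā=143.5035, payoff=28.2864, prob=0.035942
DDDU: Ā=55.2296, payoff=12.9835, prob=0.088754
UDDU: Ā=87.6470, payoff=20.6042, prob=0.056480
DUDU: Ā=79.5470, payoff=28.7042, prob=0.056480
UUDU: Ā=126.2376, payoff=45.5524, prob=0.035942
DDUU: Ā=72.0950, payoff=36.1562, prob=0.056480
UDUU: Ā=114.4116, payoff=57.3784, prob=0.035942
DUUU: Ā=106.3116, payoff=65.4784, prob=0.035942
UUUU: Ā=168.7118, payoff=103.9113, prob=0.022872
Price = Σ prob·payoff / R^4 = 17.525310 / 1.630474 = 10.7486

price = 10.7486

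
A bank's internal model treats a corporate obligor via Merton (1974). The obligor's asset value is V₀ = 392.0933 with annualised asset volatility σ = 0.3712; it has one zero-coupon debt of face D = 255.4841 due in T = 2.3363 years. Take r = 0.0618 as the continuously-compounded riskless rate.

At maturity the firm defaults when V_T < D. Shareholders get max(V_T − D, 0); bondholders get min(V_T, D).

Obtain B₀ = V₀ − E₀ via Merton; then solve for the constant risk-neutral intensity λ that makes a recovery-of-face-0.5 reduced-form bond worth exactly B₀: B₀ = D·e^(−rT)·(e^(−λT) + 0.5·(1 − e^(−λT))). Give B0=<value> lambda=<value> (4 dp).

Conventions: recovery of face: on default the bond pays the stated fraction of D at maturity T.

B0=207.8095 lambda=0.0550

Work the structural quantities from V₀ = 392.0933 against face 255.4841:
d₁ = [ln(V₀/D) + (r + σ²/2)T] / (σ√T)
   = [ln(392.0933/255.4841) + (0.0618 + 0.5·0.3712²)·2.3363] / (0.3712·√2.3363)
   = [0.428340 + 0.305342] / 0.567378 = 1.293110
d₂ = d₁ − σ√T = 1.293110 − 0.567378 = 0.725732
N(d₁) = 0.902013,  N(d₂) = 0.765999,  e^(−rT) = 0.865556
E₀ = V₀·N(d₁) − D·e^(−rT)·N(d₂)
   = 392.0933·0.902013 − 255.4841·0.865556·0.765999 = 184.283771
B₀ = V₀ − E₀ = 392.0933 − 184.283771 = 207.809529
e^(−λT) = (B₀·e^(rT)/D − 0.5)/(1 − 0.5) = (207.8095·1.155327/255.4841 − 0.5)/0.5 = 0.87947435
λ = −ln(0.87947435)/2.3363 = 0.054972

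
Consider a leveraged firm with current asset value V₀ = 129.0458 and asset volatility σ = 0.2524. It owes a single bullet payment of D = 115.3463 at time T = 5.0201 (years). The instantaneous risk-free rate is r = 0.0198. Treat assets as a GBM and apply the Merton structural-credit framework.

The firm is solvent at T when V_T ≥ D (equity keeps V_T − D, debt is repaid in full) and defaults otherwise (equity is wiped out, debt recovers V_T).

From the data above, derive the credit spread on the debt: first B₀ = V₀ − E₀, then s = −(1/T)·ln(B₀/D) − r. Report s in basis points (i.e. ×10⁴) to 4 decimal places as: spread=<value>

Equity is a call on the firm's assets struck at D = 115.3463:
d₁ = [ln(V₀/D) + (r + σ²/2)T] / (σ√T)
   = [ln(129.0458/115.3463) + (0.0198 + 0.5·0.2524²)·5.0201] / (0.2524·√5.0201)
   = [0.112228 + 0.259303] / 0.565517 = 0.656976
d₂ = d₁ − σ√T = 0.656976 − 0.565517 = 0.091459
N(d₁) = 0.744402,  N(d₂) = 0.536436,  e^(−rT) = 0.905382
E₀ = V₀·N(d₁) − D·e^(−rT)·N(d₂)
   = 129.0458·0.744402 − 115.3463·0.905382·0.536436 = 40.040564
B₀ = V₀ − E₀ = 129.0458 − 40.040564 = 89.005236
spread = −(1/T)·ln(B₀/D) − r = −(1/5.0201)·ln(89.005236/115.3463) − 0.0198 = 0.03184114
in basis points: 0.03184114 × 10⁴ = 318.4114 bp

spread=318.4114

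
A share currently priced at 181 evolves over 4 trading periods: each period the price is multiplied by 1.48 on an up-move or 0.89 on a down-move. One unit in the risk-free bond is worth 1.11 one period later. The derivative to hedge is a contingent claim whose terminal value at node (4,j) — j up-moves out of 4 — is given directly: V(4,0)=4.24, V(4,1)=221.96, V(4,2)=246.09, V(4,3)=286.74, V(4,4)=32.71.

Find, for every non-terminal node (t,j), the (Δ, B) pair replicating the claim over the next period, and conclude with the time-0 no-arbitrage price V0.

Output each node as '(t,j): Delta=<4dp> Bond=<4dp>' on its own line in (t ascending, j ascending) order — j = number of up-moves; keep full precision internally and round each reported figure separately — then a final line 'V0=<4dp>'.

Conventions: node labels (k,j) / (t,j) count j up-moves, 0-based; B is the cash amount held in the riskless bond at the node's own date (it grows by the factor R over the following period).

Under the risk-neutral measure, an up-move has probability p* = (R−d)/(u−d) = 0.3729 and values discount at R = 1.11.
Expiry values: V(4,0)=4.2400, V(4,1)=221.9600, V(4,2)=246.0900, V(4,3)=286.7400, V(4,4)=32.7100
(3,0): S=127.5994. Δ = (V_up−V_dn)/(S_up−S_dn) = (221.9600−4.2400)/(188.8471−113.5635) = 2.8920. V = [p*·221.9600 + (1−p*)·4.2400]/1.11 = 76.9583. B = V − Δ·S = -292.0586.
(3,1): S=212.1877. Δ = (V_up−V_dn)/(S_up−S_dn) = (246.0900−221.9600)/(314.0379−188.8471) = 0.1927. V = [p*·246.0900 + (1−p*)·221.9600]/1.11 = 208.0699. B = V − Δ·S = 167.1716.
(3,2): S=352.8515. Δ = (V_up−V_dn)/(S_up−S_dn) = (286.7400−246.0900)/(522.2203−314.0379) = 0.1953. V = [p*·286.7400 + (1−p*)·246.0900]/1.11 = 235.3582. B = V − Δ·S = 166.4599.
(3,3): S=586.7644. Δ = (V_up−V_dn)/(S_up−S_dn) = (32.7100−286.7400)/(868.4112−522.2203) = -0.7338. V = [p*·32.7100 + (1−p*)·286.7400]/1.11 = 172.9882. B = V − Δ·S = 603.5476.
(2,0): S=143.3701. Δ = (V_up−V_dn)/(S_up−S_dn) = (208.0699−76.9583)/(212.1877−127.5994) = 1.5500. V = [p*·208.0699 + (1−p*)·76.9583]/1.11 = 113.3760. B = V − Δ·S = -108.8471.
(2,1): S=238.4132. Δ = (V_up−V_dn)/(S_up−S_dn) = (235.3582−208.0699)/(352.8515−212.1877) = 0.1940. V = [p*·235.3582 + (1−p*)·208.0699]/1.11 = 196.6173. B = V − Δ·S = 150.3660.
(2,2): S=396.4624. Δ = (V_up−V_dn)/(S_up−S_dn) = (172.9882−235.3582)/(586.7644−352.8515) = -0.2666. V = [p*·172.9882 + (1−p*)·235.3582]/1.11 = 191.0825. B = V − Δ·S = 296.7944.
(1,0): S=161.0900. Δ = (V_up−V_dn)/(S_up−S_dn) = (196.6173−113.3760)/(238.4132−143.3701) = 0.8758. V = [p*·196.6173 + (1−p*)·113.3760]/1.11 = 130.1037. B = V − Δ·S = -10.9832.
(1,1): S=267.8800. Δ = (V_up−V_dn)/(S_up−S_dn) = (191.0825−196.6173)/(396.4624−238.4132) = -0.0350. V = [p*·191.0825 + (1−p*)·196.6173]/1.11 = 175.2734. B = V − Δ·S = 184.6544.
(0,0): S=181.0000. Δ = (V_up−V_dn)/(S_up−S_dn) = (175.2734−130.1037)/(267.8800−161.0900) = 0.4230. V = [p*·175.2734 + (1−p*)·130.1037]/1.11 = 132.3844. B = V − Δ·S = 55.8256.
As a check, the time-0 holding Δ(0,0)·S0 + B(0,0) comes to 132.3844 — exactly V0.

(0,0): Delta=0.4230 Bond=55.8256
(1,0): Delta=0.8758 Bond=-10.9832
(1,1): Delta=-0.0350 Bond=184.6544
(2,0): Delta=1.5500 Bond=-108.8471
(2,1): Delta=0.1940 Bond=150.3660
(2,2): Delta=-0.2666 Bond=296.7944
(3,0): Delta=2.8920 Bond=-292.0586
(3,1): Delta=0.1927 Bond=167.1716
(3,2): Delta=0.1953 Bond=166.4599
(3,3): Delta=-0.7338 Bond=603.5476
V0=132.3844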